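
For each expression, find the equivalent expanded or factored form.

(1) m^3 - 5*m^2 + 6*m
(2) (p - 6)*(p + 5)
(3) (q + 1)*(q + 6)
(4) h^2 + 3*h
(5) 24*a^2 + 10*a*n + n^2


(1) = m*(m - 3)*(m - 2)
(2) = p^2 - p - 30
(3) = q^2 + 7*q + 6
(4) = h*(h + 3)
(5) = (4*a + n)*(6*a + n)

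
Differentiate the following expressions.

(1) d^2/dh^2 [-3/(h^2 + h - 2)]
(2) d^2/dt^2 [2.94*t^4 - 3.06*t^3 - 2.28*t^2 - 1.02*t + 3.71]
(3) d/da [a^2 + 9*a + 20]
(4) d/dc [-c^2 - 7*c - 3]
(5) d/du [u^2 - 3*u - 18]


(1) = 6*(h^2 + h - (2*h + 1)^2 - 2)/(h^2 + h - 2)^3
(2) = 35.28*t^2 - 18.36*t - 4.56
(3) = 2*a + 9
(4) = -2*c - 7
(5) = 2*u - 3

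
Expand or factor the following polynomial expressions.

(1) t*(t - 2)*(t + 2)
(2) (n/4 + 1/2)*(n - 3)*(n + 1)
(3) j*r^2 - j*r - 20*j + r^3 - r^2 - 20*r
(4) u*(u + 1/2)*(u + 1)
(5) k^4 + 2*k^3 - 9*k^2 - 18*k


(1) = t^3 - 4*t
(2) = n^3/4 - 7*n/4 - 3/2
(3) = (j + r)*(r - 5)*(r + 4)
(4) = u^3 + 3*u^2/2 + u/2
(5) = k*(k - 3)*(k + 2)*(k + 3)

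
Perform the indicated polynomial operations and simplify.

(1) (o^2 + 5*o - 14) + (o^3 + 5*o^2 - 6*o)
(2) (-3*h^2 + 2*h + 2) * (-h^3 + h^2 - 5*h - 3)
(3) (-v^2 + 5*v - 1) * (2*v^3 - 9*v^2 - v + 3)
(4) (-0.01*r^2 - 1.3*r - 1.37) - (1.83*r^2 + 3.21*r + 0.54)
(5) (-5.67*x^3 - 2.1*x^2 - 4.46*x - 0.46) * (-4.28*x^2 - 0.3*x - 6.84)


(1) = o^3 + 6*o^2 - o - 14
(2) = 3*h^5 - 5*h^4 + 15*h^3 + h^2 - 16*h - 6
(3) = -2*v^5 + 19*v^4 - 46*v^3 + v^2 + 16*v - 3
(4) = -1.84*r^2 - 4.51*r - 1.91
(5) = 24.2676*x^5 + 10.689*x^4 + 58.5016*x^3 + 17.6708*x^2 + 30.6444*x + 3.1464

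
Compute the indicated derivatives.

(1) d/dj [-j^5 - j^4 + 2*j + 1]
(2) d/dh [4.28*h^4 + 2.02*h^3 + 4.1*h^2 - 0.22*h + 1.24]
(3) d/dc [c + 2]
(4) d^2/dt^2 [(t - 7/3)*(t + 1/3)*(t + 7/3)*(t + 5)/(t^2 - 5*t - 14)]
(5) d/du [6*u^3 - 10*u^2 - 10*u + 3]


(1) = -5*j^4 - 4*j^3 + 2
(2) = 17.12*h^3 + 6.06*h^2 + 8.2*h - 0.22
(3) = 1
(4) = 2*(27*t^6 - 405*t^5 + 891*t^4 + 19442*t^3 + 56973*t^2 + 55419*t + 25333)/(27*(t^6 - 15*t^5 + 33*t^4 + 295*t^3 - 462*t^2 - 2940*t - 2744))
(5) = 18*u^2 - 20*u - 10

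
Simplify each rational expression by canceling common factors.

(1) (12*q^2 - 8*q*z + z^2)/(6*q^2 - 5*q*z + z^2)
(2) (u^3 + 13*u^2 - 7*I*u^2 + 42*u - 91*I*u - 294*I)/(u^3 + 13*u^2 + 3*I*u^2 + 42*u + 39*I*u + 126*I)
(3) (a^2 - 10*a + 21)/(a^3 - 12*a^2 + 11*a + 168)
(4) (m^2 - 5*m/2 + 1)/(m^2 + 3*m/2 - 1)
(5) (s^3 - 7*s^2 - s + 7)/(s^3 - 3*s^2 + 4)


(1) = (-6*q + z)/(-3*q + z)
(2) = (u - 7*I)/(u + 3*I)
(3) = (a - 3)/(a^2 - 5*a - 24)
(4) = (m - 2)/(m + 2)
(5) = (s^2 - 8*s + 7)/(s^2 - 4*s + 4)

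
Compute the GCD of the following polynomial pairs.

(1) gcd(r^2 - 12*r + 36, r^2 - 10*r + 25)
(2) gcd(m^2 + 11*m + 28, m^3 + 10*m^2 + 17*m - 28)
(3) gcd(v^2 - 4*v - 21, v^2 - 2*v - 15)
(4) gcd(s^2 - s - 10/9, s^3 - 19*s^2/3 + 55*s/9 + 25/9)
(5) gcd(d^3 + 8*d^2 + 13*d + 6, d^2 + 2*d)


(1) = gcd((r - 6)^2, (r - 5)^2) = 1
(2) = m^2 + 11*m + 28
(3) = v + 3
(4) = s - 5/3
(5) = 1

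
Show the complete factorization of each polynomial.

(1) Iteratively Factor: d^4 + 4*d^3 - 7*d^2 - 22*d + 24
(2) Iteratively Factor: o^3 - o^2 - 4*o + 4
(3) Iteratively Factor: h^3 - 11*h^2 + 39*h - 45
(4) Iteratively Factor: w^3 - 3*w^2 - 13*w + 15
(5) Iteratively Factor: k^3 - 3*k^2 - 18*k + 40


(1) = (d + 4)*(d^3 - 7*d + 6) = (d + 3)*(d + 4)*(d^2 - 3*d + 2) = (d - 1)*(d + 3)*(d + 4)*(d - 2)
(2) = (o + 2)*(o^2 - 3*o + 2) = (o - 2)*(o + 2)*(o - 1)
(3) = (h - 5)*(h^2 - 6*h + 9) = (h - 5)*(h - 3)*(h - 3)
(4) = (w + 3)*(w^2 - 6*w + 5) = (w - 5)*(w + 3)*(w - 1)
(5) = (k - 2)*(k^2 - k - 20) = (k - 5)*(k - 2)*(k + 4)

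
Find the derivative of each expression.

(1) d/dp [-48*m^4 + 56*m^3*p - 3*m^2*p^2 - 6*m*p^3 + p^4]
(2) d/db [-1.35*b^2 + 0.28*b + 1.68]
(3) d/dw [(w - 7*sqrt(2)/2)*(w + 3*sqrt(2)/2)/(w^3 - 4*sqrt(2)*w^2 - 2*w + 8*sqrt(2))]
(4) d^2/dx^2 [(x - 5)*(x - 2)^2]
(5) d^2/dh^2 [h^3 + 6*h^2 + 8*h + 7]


(1) = 56*m^3 - 6*m^2*p - 18*m*p^2 + 4*p^3
(2) = 0.28 - 2.7*b
(3) = (-w^4 + 4*sqrt(2)*w^3 + 27*w^2/2 - 68*sqrt(2)*w - 53)/(w^6 - 8*sqrt(2)*w^5 + 28*w^4 + 32*sqrt(2)*w^3 - 124*w^2 - 32*sqrt(2)*w + 128)
(4) = 6*x - 18
(5) = 6*h + 12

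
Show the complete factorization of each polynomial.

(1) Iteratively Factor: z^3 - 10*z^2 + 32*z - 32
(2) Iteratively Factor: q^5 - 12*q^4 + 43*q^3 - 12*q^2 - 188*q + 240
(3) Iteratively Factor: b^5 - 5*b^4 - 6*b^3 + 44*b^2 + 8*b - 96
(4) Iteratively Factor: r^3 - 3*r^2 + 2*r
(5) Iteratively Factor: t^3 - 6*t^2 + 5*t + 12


(1) = (z - 4)*(z^2 - 6*z + 8) = (z - 4)^2*(z - 2)
(2) = (q - 5)*(q^4 - 7*q^3 + 8*q^2 + 28*q - 48) = (q - 5)*(q + 2)*(q^3 - 9*q^2 + 26*q - 24) = (q - 5)*(q - 4)*(q + 2)*(q^2 - 5*q + 6) = (q - 5)*(q - 4)*(q - 3)*(q + 2)*(q - 2)
(3) = (b + 2)*(b^4 - 7*b^3 + 8*b^2 + 28*b - 48) = (b - 3)*(b + 2)*(b^3 - 4*b^2 - 4*b + 16) = (b - 4)*(b - 3)*(b + 2)*(b^2 - 4) = (b - 4)*(b - 3)*(b + 2)^2*(b - 2)
(4) = (r - 1)*(r^2 - 2*r) = r*(r - 1)*(r - 2)
(5) = (t + 1)*(t^2 - 7*t + 12) = (t - 4)*(t + 1)*(t - 3)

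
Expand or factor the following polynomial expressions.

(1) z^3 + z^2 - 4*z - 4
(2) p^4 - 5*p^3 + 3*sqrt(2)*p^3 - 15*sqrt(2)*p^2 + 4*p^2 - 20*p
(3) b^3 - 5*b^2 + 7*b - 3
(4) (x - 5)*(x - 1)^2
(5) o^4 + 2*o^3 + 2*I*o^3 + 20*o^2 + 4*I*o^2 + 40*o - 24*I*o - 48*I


(1) = (z - 2)*(z + 1)*(z + 2)
(2) = p*(p - 5)*(p + sqrt(2))*(p + 2*sqrt(2))
(3) = (b - 3)*(b - 1)^2
(4) = x^3 - 7*x^2 + 11*x - 5
(5) = (o + 2)*(o - 2*I)^2*(o + 6*I)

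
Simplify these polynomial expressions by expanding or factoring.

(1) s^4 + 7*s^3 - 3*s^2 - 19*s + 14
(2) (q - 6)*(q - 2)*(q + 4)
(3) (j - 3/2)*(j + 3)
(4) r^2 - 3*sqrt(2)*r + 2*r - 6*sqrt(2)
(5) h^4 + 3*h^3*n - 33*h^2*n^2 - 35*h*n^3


(1) = (s - 1)^2*(s + 2)*(s + 7)
(2) = q^3 - 4*q^2 - 20*q + 48
(3) = j^2 + 3*j/2 - 9/2
(4) = (r + 2)*(r - 3*sqrt(2))
(5) = h*(h - 5*n)*(h + n)*(h + 7*n)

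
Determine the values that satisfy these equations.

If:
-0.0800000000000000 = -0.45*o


Then:
o = 0.18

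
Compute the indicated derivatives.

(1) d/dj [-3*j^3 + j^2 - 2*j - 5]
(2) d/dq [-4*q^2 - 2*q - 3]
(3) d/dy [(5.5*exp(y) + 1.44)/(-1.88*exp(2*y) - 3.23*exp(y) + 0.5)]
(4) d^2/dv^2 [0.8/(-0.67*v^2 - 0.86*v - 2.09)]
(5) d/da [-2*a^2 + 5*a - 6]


(1) = -9*j^2 + 2*j - 2
(2) = -8*q - 2
(3) = (10.34*exp(2*y) + 5.4144*exp(y) + 7.4012)*exp(y)/(3.5344*exp(4*y) + 12.1448*exp(3*y) + 8.5529*exp(2*y) - 3.23*exp(y) + 0.25)
(4) = (0.71824*v^2 + 0.92192*v - 0.8*(1.34*v + 0.86)*(2.68*v + 1.72) + 2.24048)/(0.67*v^2 + 0.86*v + 2.09)^3
(5) = 5 - 4*a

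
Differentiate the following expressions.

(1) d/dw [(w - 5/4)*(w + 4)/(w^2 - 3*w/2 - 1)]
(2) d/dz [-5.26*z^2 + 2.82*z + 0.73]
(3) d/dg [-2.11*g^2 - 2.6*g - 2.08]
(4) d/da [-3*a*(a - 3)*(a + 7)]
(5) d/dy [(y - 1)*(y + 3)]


(1) = (-17*w^2 + 32*w - 41)/(4*w^4 - 12*w^3 + w^2 + 12*w + 4)
(2) = 2.82 - 10.52*z
(3) = -4.22*g - 2.6
(4) = -9*a^2 - 24*a + 63
(5) = 2*y + 2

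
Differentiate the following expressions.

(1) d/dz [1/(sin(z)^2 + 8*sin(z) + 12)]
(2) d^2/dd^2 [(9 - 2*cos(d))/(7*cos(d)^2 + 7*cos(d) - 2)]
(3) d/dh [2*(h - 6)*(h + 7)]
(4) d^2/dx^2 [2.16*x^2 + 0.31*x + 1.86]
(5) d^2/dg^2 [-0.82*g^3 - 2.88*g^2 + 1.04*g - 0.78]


(1) = -2*(sin(z) + 4)*cos(z)/(sin(z)^2 + 8*sin(z) + 12)^2
(2) = 2*(882*(1 - cos(2*d))^2*cos(d) - 1862*(1 - cos(2*d))^2 + 5191*cos(d) - 3990*cos(2*d) - 567*cos(3*d) - 196*cos(5*d) + 7770)/(14*cos(d) + 7*cos(2*d) + 3)^3
(3) = 4*h + 2
(4) = 4.32000000000000
(5) = -4.92*g - 5.76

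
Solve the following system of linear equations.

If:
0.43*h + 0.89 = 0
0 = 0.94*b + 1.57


Then:
b = -1.67
h = -2.07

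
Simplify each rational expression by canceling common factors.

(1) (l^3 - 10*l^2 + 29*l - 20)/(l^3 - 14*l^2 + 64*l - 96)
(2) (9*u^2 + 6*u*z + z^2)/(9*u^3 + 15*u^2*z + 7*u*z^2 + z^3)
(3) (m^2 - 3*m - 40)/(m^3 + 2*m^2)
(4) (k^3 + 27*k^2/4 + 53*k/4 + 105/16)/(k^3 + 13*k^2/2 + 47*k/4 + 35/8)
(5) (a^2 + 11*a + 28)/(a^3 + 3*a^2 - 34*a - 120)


(1) = (l^2 - 6*l + 5)/(l^2 - 10*l + 24)
(2) = 1/(u + z)
(3) = (m^2 - 3*m - 40)/(m^3 + 2*m^2)
(4) = (4*k + 3)/(4*k + 2)
(5) = (a + 7)/(a^2 - a - 30)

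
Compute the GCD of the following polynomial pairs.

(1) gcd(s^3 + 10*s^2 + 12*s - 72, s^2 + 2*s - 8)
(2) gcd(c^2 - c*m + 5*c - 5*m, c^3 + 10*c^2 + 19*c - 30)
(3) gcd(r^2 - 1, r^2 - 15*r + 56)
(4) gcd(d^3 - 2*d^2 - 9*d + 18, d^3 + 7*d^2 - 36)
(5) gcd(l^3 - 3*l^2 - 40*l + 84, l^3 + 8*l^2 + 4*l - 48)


(1) = gcd((s - 2)*(s + 6)^2, (s - 2)*(s + 4)) = s - 2
(2) = gcd((c + 5)*(c - m), (c - 1)*(c + 5)*(c + 6)) = c + 5
(3) = gcd((r - 1)*(r + 1), (r - 8)*(r - 7)) = 1
(4) = d^2 + d - 6
(5) = l^2 + 4*l - 12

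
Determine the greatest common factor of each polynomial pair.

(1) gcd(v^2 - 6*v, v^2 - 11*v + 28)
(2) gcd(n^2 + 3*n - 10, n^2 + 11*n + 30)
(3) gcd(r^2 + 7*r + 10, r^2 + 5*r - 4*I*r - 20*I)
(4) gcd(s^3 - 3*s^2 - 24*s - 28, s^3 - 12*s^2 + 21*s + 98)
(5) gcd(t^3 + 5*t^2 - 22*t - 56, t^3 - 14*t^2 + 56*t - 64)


(1) = 1
(2) = gcd((n - 2)*(n + 5), (n + 5)*(n + 6)) = n + 5
(3) = gcd((r + 2)*(r + 5), (r + 5)*(r - 4*I)) = r + 5
(4) = gcd((s - 7)*(s + 2)^2, (s - 7)^2*(s + 2)) = s^2 - 5*s - 14
(5) = t - 4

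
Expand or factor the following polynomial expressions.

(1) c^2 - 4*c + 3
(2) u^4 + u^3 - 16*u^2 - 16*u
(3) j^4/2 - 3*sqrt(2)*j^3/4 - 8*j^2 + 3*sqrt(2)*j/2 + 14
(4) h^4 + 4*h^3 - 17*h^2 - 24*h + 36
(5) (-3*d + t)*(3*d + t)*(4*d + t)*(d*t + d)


(1) = (c - 3)*(c - 1)
(2) = u*(u - 4)*(u + 1)*(u + 4)
(3) = (j/2 + sqrt(2)/2)*(j - 7*sqrt(2)/2)*(j - sqrt(2))*(j + 2*sqrt(2))
(4) = (h - 3)*(h - 1)*(h + 2)*(h + 6)
(5) = -36*d^4*t - 36*d^4 - 9*d^3*t^2 - 9*d^3*t + 4*d^2*t^3 + 4*d^2*t^2 + d*t^4 + d*t^3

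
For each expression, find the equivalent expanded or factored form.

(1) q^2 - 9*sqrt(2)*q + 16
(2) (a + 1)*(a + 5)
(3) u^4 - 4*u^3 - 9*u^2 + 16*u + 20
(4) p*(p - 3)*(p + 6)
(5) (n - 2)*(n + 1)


(1) = (q - 8*sqrt(2))*(q - sqrt(2))
(2) = a^2 + 6*a + 5
(3) = (u - 5)*(u - 2)*(u + 1)*(u + 2)
(4) = p^3 + 3*p^2 - 18*p
(5) = n^2 - n - 2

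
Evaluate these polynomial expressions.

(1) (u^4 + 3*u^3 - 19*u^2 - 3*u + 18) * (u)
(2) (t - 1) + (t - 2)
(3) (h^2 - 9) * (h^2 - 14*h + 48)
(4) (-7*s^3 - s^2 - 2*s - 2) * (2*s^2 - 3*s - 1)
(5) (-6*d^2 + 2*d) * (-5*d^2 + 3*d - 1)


(1) = u^5 + 3*u^4 - 19*u^3 - 3*u^2 + 18*u
(2) = 2*t - 3
(3) = h^4 - 14*h^3 + 39*h^2 + 126*h - 432
(4) = -14*s^5 + 19*s^4 + 6*s^3 + 3*s^2 + 8*s + 2
(5) = 30*d^4 - 28*d^3 + 12*d^2 - 2*d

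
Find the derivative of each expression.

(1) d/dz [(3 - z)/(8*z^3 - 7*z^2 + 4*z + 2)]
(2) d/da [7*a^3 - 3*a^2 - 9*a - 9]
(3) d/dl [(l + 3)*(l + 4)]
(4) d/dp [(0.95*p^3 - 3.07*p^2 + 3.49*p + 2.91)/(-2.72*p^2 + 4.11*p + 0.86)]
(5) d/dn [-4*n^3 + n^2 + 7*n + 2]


(1) = (16*z^3 - 79*z^2 + 42*z - 14)/(64*z^6 - 112*z^5 + 113*z^4 - 24*z^3 - 12*z^2 + 16*z + 4)
(2) = 21*a^2 - 6*a - 9
(3) = 2*l + 7
(4) = (-2.584*p^4 + 7.809*p^3 - 0.6739*p^2 + 10.55*p - 8.9587)/(7.3984*p^4 - 22.3584*p^3 + 12.2137*p^2 + 7.0692*p + 0.7396)
(5) = -12*n^2 + 2*n + 7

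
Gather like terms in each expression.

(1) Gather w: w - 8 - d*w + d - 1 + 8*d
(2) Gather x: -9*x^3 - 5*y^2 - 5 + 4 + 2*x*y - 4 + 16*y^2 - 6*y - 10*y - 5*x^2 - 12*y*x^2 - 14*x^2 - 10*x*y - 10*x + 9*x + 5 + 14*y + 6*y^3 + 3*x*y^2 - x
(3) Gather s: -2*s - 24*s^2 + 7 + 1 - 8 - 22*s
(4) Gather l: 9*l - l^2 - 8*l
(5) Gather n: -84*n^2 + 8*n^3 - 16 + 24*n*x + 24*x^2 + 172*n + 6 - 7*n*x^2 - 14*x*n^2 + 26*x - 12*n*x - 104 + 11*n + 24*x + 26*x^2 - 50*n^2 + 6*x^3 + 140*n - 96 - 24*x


(1) = 9*d + w*(1 - d) - 9
(2) = -9*x^3 + x^2*(-12*y - 19) + x*(3*y^2 - 8*y - 2) + 6*y^3 + 11*y^2 - 2*y
(3) = -24*s^2 - 24*s
(4) = -l^2 + l
(5) = 8*n^3 + n^2*(-14*x - 134) + n*(-7*x^2 + 12*x + 323) + 6*x^3 + 50*x^2 + 26*x - 210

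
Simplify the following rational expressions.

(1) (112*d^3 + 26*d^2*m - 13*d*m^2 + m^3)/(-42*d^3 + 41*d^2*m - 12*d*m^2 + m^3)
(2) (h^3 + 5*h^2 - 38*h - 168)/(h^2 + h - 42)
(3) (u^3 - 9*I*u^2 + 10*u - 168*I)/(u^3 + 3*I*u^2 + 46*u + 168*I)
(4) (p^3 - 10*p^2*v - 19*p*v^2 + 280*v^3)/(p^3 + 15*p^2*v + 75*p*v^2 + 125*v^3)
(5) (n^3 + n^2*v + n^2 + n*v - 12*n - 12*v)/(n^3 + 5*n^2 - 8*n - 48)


(1) = (-16*d^2 - 6*d*m + m^2)/(6*d^2 - 5*d*m + m^2)
(2) = h + 4
(3) = (u - 6*I)/(u + 6*I)
(4) = (p^2 - 15*p*v + 56*v^2)/(p^2 + 10*p*v + 25*v^2)
(5) = (n + v)/(n + 4)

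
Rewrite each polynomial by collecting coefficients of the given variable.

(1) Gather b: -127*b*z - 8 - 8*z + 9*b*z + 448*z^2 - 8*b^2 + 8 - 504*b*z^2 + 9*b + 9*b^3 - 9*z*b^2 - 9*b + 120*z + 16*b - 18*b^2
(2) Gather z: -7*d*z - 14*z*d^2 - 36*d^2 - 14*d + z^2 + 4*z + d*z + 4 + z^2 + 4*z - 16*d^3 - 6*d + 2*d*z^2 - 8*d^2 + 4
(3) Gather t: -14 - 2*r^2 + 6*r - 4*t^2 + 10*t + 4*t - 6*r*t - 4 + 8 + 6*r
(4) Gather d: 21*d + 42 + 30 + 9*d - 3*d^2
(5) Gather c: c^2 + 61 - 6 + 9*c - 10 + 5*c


(1) = 9*b^3 + b^2*(-9*z - 26) + b*(-504*z^2 - 118*z + 16) + 448*z^2 + 112*z
(2) = -16*d^3 - 44*d^2 - 20*d + z^2*(2*d + 2) + z*(-14*d^2 - 6*d + 8) + 8
(3) = -2*r^2 + 12*r - 4*t^2 + t*(14 - 6*r) - 10
(4) = -3*d^2 + 30*d + 72
(5) = c^2 + 14*c + 45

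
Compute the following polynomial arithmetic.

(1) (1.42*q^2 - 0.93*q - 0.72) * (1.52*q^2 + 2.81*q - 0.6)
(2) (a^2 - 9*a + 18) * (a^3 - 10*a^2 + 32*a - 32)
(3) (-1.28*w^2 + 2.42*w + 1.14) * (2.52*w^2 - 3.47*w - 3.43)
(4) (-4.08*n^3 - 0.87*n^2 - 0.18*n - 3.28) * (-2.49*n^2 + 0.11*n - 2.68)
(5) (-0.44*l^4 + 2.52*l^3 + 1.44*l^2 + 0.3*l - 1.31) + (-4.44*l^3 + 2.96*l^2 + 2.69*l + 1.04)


(1) = 2.1584*q^4 + 2.5766*q^3 - 4.5597*q^2 - 1.4652*q + 0.432
(2) = a^5 - 19*a^4 + 140*a^3 - 500*a^2 + 864*a - 576
(3) = -3.2256*w^4 + 10.54*w^3 - 1.1342*w^2 - 12.2564*w - 3.9102
(4) = 10.1592*n^5 + 1.7175*n^4 + 11.2869*n^3 + 10.479*n^2 + 0.1216*n + 8.7904
(5) = -0.44*l^4 - 1.92*l^3 + 4.4*l^2 + 2.99*l - 0.27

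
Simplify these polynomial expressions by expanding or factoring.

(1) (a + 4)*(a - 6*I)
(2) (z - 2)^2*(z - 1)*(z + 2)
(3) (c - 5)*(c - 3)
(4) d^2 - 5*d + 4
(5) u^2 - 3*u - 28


(1) = a^2 + 4*a - 6*I*a - 24*I
(2) = z^4 - 3*z^3 - 2*z^2 + 12*z - 8
(3) = c^2 - 8*c + 15
(4) = (d - 4)*(d - 1)
(5) = (u - 7)*(u + 4)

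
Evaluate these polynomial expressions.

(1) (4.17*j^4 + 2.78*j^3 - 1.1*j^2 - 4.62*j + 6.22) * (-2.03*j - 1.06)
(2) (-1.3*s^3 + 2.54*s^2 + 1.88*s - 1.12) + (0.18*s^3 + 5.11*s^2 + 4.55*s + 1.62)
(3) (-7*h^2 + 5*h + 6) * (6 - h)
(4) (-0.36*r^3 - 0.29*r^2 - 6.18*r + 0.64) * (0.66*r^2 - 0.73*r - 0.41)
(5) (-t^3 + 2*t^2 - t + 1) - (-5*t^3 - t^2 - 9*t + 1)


(1) = -8.4651*j^5 - 10.0636*j^4 - 0.7138*j^3 + 10.5446*j^2 - 7.7294*j - 6.5932
(2) = -1.12*s^3 + 7.65*s^2 + 6.43*s + 0.5
(3) = 7*h^3 - 47*h^2 + 24*h + 36
(4) = -0.2376*r^5 + 0.0714*r^4 - 3.7195*r^3 + 5.0527*r^2 + 2.0666*r - 0.2624
(5) = 4*t^3 + 3*t^2 + 8*t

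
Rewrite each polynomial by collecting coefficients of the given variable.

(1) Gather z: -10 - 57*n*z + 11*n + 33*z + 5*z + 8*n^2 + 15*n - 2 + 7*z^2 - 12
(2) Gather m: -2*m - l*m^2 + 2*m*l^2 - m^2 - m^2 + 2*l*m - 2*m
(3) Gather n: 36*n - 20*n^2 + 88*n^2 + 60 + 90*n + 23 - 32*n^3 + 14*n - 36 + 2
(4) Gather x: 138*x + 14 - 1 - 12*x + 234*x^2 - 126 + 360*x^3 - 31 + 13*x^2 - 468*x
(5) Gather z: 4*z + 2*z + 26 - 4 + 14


(1) = 8*n^2 + 26*n + 7*z^2 + z*(38 - 57*n) - 24
(2) = m^2*(-l - 2) + m*(2*l^2 + 2*l - 4)
(3) = -32*n^3 + 68*n^2 + 140*n + 49
(4) = 360*x^3 + 247*x^2 - 342*x - 144
(5) = 6*z + 36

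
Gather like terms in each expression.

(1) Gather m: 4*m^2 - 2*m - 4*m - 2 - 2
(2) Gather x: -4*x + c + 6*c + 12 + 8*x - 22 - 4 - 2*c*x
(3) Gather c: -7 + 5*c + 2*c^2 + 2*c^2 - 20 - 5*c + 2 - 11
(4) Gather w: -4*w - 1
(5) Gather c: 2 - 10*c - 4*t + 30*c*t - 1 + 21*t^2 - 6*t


(1) = 4*m^2 - 6*m - 4
(2) = 7*c + x*(4 - 2*c) - 14
(3) = 4*c^2 - 36
(4) = -4*w - 1
(5) = c*(30*t - 10) + 21*t^2 - 10*t + 1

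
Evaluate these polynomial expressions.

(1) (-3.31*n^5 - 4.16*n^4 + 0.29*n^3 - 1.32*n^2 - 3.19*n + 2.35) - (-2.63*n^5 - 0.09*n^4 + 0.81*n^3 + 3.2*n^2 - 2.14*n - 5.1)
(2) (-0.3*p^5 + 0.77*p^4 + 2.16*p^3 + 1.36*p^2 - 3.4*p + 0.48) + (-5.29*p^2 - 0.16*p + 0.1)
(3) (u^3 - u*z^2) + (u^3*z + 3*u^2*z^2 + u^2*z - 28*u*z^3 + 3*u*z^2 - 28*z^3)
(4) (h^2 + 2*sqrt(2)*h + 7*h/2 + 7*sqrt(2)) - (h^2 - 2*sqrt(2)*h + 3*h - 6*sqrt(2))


(1) = -0.68*n^5 - 4.07*n^4 - 0.52*n^3 - 4.52*n^2 - 1.05*n + 7.45
(2) = -0.3*p^5 + 0.77*p^4 + 2.16*p^3 - 3.93*p^2 - 3.56*p + 0.58
(3) = u^3*z + u^3 + 3*u^2*z^2 + u^2*z - 28*u*z^3 + 2*u*z^2 - 28*z^3
(4) = h/2 + 4*sqrt(2)*h + 13*sqrt(2)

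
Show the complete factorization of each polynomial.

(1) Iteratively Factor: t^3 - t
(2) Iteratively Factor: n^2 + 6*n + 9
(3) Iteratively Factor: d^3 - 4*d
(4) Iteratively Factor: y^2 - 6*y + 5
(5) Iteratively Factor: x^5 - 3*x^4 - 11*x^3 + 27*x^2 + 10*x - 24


(1) = (t - 1)*(t^2 + t) = t*(t - 1)*(t + 1)
(2) = (n + 3)*(n + 3)
(3) = (d)*(d^2 - 4) = d*(d - 2)*(d + 2)
(4) = (y - 1)*(y - 5)
(5) = (x - 4)*(x^4 + x^3 - 7*x^2 - x + 6) = (x - 4)*(x + 3)*(x^3 - 2*x^2 - x + 2) = (x - 4)*(x + 1)*(x + 3)*(x^2 - 3*x + 2) = (x - 4)*(x - 1)*(x + 1)*(x + 3)*(x - 2)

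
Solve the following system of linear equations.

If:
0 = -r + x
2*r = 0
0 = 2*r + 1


Then:
No Solution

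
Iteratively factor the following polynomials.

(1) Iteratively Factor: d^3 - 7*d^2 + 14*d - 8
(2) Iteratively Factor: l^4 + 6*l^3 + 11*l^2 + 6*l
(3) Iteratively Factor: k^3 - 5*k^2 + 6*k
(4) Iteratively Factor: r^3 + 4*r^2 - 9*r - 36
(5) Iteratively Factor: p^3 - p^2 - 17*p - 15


(1) = (d - 2)*(d^2 - 5*d + 4) = (d - 2)*(d - 1)*(d - 4)
(2) = (l + 3)*(l^3 + 3*l^2 + 2*l) = l*(l + 3)*(l^2 + 3*l + 2) = l*(l + 2)*(l + 3)*(l + 1)
(3) = (k - 2)*(k^2 - 3*k) = (k - 3)*(k - 2)*(k)
(4) = (r + 4)*(r^2 - 9) = (r + 3)*(r + 4)*(r - 3)
(5) = (p + 3)*(p^2 - 4*p - 5) = (p + 1)*(p + 3)*(p - 5)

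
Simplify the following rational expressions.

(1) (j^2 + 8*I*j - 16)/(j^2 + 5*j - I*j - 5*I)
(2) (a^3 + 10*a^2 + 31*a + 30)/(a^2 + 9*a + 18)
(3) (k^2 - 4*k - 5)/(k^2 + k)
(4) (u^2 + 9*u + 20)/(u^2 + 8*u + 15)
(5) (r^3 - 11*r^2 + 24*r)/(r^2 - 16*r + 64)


(1) = (j^2 + 8*I*j - 16)/(j^2 + j*(5 - I) - 5*I)
(2) = (a^2 + 7*a + 10)/(a + 6)
(3) = (k - 5)/k
(4) = (u + 4)/(u + 3)
(5) = (r^2 - 3*r)/(r - 8)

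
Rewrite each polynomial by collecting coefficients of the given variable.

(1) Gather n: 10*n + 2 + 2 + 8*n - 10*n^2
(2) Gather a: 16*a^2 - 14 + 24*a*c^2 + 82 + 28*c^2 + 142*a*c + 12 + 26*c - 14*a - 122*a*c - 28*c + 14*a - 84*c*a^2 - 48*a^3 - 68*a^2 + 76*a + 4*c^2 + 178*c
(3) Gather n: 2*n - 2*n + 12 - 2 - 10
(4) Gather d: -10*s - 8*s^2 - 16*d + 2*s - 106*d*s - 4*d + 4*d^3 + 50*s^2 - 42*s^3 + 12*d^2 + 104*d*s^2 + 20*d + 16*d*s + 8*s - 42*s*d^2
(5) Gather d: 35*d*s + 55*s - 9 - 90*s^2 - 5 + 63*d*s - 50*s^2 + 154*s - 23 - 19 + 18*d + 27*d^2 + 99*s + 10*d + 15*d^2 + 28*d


(1) = -10*n^2 + 18*n + 4
(2) = -48*a^3 + a^2*(-84*c - 52) + a*(24*c^2 + 20*c + 76) + 32*c^2 + 176*c + 80
(3) = 0
(4) = 4*d^3 + d^2*(12 - 42*s) + d*(104*s^2 - 90*s) - 42*s^3 + 42*s^2
(5) = 42*d^2 + d*(98*s + 56) - 140*s^2 + 308*s - 56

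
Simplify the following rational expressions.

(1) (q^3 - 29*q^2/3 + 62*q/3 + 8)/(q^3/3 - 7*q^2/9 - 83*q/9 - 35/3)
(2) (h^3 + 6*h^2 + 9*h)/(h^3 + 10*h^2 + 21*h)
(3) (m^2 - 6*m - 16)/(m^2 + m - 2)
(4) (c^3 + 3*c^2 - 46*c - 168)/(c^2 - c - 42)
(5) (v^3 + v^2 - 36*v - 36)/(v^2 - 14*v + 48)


(1) = (9*q^3 - 87*q^2 + 186*q + 72)/(3*q^3 - 7*q^2 - 83*q - 105)
(2) = (h + 3)/(h + 7)
(3) = (m - 8)/(m - 1)
(4) = c + 4
(5) = (v^2 + 7*v + 6)/(v - 8)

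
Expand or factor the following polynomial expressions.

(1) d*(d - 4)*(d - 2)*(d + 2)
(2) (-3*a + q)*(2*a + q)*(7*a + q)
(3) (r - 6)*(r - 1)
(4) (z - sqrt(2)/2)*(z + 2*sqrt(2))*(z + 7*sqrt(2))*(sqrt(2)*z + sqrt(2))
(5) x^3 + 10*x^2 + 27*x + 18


(1) = d^4 - 4*d^3 - 4*d^2 + 16*d
(2) = -42*a^3 - 13*a^2*q + 6*a*q^2 + q^3
(3) = r^2 - 7*r + 6
(4) = sqrt(2)*z^4 + sqrt(2)*z^3 + 17*z^3 + 17*z^2 + 19*sqrt(2)*z^2 - 28*z + 19*sqrt(2)*z - 28
(5) = (x + 1)*(x + 3)*(x + 6)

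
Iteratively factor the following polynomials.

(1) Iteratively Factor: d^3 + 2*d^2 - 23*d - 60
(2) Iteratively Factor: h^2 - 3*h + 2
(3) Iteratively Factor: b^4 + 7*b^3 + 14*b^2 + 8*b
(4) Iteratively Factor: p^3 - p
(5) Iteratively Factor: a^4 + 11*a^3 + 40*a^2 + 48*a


(1) = (d - 5)*(d^2 + 7*d + 12) = (d - 5)*(d + 4)*(d + 3)
(2) = (h - 2)*(h - 1)
(3) = (b)*(b^3 + 7*b^2 + 14*b + 8) = b*(b + 4)*(b^2 + 3*b + 2) = b*(b + 1)*(b + 4)*(b + 2)
(4) = (p + 1)*(p^2 - p) = p*(p + 1)*(p - 1)
(5) = (a + 4)*(a^3 + 7*a^2 + 12*a) = (a + 4)^2*(a^2 + 3*a) = (a + 3)*(a + 4)^2*(a)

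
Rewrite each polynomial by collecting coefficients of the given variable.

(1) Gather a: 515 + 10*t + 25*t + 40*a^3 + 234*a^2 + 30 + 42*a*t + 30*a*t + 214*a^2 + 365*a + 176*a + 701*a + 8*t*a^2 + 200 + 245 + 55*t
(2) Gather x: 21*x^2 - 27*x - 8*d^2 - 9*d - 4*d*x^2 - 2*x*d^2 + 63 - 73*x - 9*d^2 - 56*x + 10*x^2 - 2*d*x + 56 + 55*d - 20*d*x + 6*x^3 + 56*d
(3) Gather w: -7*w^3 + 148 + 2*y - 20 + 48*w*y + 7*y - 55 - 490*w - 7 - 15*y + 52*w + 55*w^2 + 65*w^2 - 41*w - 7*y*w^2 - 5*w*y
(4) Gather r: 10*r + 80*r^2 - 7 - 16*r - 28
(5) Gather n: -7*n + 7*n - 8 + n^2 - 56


(1) = 40*a^3 + a^2*(8*t + 448) + a*(72*t + 1242) + 90*t + 990
(2) = -17*d^2 + 102*d + 6*x^3 + x^2*(31 - 4*d) + x*(-2*d^2 - 22*d - 156) + 119
(3) = -7*w^3 + w^2*(120 - 7*y) + w*(43*y - 479) - 6*y + 66
(4) = 80*r^2 - 6*r - 35
(5) = n^2 - 64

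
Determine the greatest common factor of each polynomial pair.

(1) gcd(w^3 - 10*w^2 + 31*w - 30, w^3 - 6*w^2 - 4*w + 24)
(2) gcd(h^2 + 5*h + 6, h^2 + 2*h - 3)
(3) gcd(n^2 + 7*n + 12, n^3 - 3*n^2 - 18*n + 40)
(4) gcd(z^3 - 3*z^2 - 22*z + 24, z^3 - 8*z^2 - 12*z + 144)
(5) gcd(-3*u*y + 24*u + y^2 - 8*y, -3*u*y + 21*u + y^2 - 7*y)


(1) = gcd((w - 5)*(w - 3)*(w - 2), (w - 6)*(w - 2)*(w + 2)) = w - 2
(2) = gcd((h + 2)*(h + 3), (h - 1)*(h + 3)) = h + 3
(3) = n + 4
(4) = gcd((z - 6)*(z - 1)*(z + 4), (z - 6)^2*(z + 4)) = z^2 - 2*z - 24
(5) = gcd((-3*u + y)*(y - 8), (-3*u + y)*(y - 7)) = -3*u + y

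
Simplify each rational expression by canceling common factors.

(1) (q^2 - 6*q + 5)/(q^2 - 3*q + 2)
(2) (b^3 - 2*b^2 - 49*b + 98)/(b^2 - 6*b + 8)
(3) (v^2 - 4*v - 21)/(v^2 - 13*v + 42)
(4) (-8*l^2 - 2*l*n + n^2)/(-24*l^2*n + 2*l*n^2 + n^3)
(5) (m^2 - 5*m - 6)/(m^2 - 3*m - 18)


(1) = (q - 5)/(q - 2)
(2) = (b^2 - 49)/(b - 4)
(3) = (v + 3)/(v - 6)
(4) = (2*l + n)/(6*l*n + n^2)
(5) = (m + 1)/(m + 3)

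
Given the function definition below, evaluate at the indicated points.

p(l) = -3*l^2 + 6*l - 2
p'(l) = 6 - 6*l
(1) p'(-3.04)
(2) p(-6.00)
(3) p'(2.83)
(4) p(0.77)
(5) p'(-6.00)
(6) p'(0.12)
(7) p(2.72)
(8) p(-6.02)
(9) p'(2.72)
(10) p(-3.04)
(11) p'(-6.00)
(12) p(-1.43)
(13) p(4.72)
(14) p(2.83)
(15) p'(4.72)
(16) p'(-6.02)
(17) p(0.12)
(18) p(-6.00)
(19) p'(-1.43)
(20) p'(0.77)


(1) = 24.24
(2) = -146.00
(3) = -10.98
(4) = 0.84
(5) = 42.00
(6) = 5.28
(7) = -7.88
(8) = -146.84
(9) = -10.32
(10) = -47.96
(11) = 42.00
(12) = -16.71
(13) = -40.52
(14) = -9.05
(15) = -22.32
(16) = 42.12
(17) = -1.32
(18) = -146.00
(19) = 14.58
(20) = 1.38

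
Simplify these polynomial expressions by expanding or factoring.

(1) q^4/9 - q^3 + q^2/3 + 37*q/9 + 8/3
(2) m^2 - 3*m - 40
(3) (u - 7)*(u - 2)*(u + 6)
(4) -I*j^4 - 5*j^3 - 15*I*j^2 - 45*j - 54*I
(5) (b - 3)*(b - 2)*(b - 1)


(1) = (q/3 + 1/3)^2*(q - 8)*(q - 3)
(2) = (m - 8)*(m + 5)
(3) = u^3 - 3*u^2 - 40*u + 84
(4) = (j - 6*I)*(j - 3*I)*(j + 3*I)*(-I*j + 1)
(5) = b^3 - 6*b^2 + 11*b - 6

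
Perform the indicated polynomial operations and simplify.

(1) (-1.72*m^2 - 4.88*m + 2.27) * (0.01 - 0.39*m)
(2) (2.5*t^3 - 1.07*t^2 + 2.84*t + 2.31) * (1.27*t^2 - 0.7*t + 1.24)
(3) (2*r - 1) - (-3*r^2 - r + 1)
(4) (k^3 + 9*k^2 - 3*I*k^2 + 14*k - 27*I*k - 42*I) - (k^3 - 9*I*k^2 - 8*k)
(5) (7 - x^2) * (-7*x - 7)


(1) = 0.6708*m^3 + 1.886*m^2 - 0.9341*m + 0.0227
(2) = 3.175*t^5 - 3.1089*t^4 + 7.4558*t^3 - 0.3811*t^2 + 1.9046*t + 2.8644
(3) = 3*r^2 + 3*r - 2
(4) = 9*k^2 + 6*I*k^2 + 22*k - 27*I*k - 42*I
(5) = 7*x^3 + 7*x^2 - 49*x - 49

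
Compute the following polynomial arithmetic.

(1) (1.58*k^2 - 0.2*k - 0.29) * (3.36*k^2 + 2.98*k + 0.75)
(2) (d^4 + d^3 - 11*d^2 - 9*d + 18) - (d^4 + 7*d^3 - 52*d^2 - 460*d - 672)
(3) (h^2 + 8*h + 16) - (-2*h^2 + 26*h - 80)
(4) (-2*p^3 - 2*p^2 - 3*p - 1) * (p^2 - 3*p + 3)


(1) = 5.3088*k^4 + 4.0364*k^3 - 0.3854*k^2 - 1.0142*k - 0.2175
(2) = -6*d^3 + 41*d^2 + 451*d + 690
(3) = 3*h^2 - 18*h + 96
(4) = -2*p^5 + 4*p^4 - 3*p^3 + 2*p^2 - 6*p - 3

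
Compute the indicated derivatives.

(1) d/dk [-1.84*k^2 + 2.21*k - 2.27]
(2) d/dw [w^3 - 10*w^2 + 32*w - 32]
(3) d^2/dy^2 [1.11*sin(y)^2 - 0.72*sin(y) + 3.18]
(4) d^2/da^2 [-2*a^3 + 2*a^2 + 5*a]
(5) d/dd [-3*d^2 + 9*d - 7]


(1) = 2.21 - 3.68*k
(2) = 3*w^2 - 20*w + 32
(3) = 0.72*sin(y) + 2.22*cos(2*y)
(4) = 4 - 12*a
(5) = 9 - 6*d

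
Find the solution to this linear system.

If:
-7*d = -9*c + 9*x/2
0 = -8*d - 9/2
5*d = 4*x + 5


Then:
c = -181/128
d = -9/16
x = -125/64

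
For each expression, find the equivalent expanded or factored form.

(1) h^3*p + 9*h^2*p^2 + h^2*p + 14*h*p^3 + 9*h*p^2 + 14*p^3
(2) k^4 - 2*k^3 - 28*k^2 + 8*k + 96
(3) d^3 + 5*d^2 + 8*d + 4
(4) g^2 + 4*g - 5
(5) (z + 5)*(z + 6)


(1) = (h + 2*p)*(h + 7*p)*(h*p + p)
(2) = (k - 6)*(k - 2)*(k + 2)*(k + 4)
(3) = (d + 1)*(d + 2)^2
(4) = (g - 1)*(g + 5)
(5) = z^2 + 11*z + 30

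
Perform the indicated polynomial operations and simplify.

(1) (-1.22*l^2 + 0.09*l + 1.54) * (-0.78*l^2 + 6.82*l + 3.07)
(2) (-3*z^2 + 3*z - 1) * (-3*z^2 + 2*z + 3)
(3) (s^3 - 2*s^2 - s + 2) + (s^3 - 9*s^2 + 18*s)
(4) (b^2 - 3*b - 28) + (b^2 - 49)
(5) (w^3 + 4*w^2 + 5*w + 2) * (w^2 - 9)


(1) = 0.9516*l^4 - 8.3906*l^3 - 4.3328*l^2 + 10.7791*l + 4.7278
(2) = 9*z^4 - 15*z^3 + 7*z - 3
(3) = 2*s^3 - 11*s^2 + 17*s + 2
(4) = 2*b^2 - 3*b - 77
(5) = w^5 + 4*w^4 - 4*w^3 - 34*w^2 - 45*w - 18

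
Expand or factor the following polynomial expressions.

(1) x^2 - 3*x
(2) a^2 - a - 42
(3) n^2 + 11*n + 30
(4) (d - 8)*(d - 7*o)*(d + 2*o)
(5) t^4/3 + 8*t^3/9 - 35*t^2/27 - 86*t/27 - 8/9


(1) = x*(x - 3)
(2) = (a - 7)*(a + 6)
(3) = (n + 5)*(n + 6)
(4) = d^3 - 5*d^2*o - 8*d^2 - 14*d*o^2 + 40*d*o + 112*o^2
(5) = (t/3 + 1)*(t - 2)*(t + 1/3)*(t + 4/3)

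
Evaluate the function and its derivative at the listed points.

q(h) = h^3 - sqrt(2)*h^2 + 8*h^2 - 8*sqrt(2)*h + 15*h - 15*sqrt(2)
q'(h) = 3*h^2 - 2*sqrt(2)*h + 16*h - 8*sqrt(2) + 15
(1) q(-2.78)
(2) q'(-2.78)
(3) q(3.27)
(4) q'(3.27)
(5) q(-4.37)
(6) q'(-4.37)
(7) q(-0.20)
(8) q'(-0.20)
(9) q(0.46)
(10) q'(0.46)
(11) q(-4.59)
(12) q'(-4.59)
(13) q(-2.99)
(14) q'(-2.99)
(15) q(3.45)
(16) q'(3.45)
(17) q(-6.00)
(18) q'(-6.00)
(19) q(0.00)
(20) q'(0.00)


(1) = -2.05
(2) = -9.75
(3) = 96.23
(4) = 78.84
(5) = 4.99
(6) = 3.42
(7) = -21.70
(8) = 1.17
(9) = -18.03
(10) = 10.38
(11) = 3.91
(12) = 6.43
(13) = -0.09
(14) = -8.88
(15) = 110.96
(16) = 84.84
(17) = -22.24
(18) = 32.66
(19) = -21.21
(20) = 3.69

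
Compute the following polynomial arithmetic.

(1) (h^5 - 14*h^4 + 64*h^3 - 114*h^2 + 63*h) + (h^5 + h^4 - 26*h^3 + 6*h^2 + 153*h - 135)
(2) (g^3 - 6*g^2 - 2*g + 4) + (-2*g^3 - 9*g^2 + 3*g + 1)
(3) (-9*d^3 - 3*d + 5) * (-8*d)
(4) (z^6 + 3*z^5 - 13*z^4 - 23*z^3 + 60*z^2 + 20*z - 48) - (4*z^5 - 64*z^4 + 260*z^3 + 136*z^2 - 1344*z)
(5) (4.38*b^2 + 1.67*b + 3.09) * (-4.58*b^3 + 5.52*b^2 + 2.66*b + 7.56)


(1) = 2*h^5 - 13*h^4 + 38*h^3 - 108*h^2 + 216*h - 135
(2) = -g^3 - 15*g^2 + g + 5
(3) = 72*d^4 + 24*d^2 - 40*d
(4) = z^6 - z^5 + 51*z^4 - 283*z^3 - 76*z^2 + 1364*z - 48
(5) = -20.0604*b^5 + 16.529*b^4 + 6.717*b^3 + 54.6118*b^2 + 20.8446*b + 23.3604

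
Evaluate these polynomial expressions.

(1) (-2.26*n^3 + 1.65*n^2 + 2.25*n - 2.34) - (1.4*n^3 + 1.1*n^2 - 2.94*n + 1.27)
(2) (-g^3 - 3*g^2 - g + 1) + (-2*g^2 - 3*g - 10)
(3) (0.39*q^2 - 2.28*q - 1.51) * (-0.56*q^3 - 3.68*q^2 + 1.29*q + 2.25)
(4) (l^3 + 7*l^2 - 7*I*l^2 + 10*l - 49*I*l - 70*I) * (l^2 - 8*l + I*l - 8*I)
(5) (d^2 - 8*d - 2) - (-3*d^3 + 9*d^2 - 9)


(1) = -3.66*n^3 + 0.55*n^2 + 5.19*n - 3.61
(2) = -g^3 - 5*g^2 - 4*g - 9
(3) = -0.2184*q^5 - 0.1584*q^4 + 9.7391*q^3 + 3.4931*q^2 - 7.0779*q - 3.3975
(4) = l^5 - l^4 - 6*I*l^4 - 39*l^3 + 6*I*l^3 - 87*l^2 + 276*I*l^2 - 322*l + 480*I*l - 560
(5) = 3*d^3 - 8*d^2 - 8*d + 7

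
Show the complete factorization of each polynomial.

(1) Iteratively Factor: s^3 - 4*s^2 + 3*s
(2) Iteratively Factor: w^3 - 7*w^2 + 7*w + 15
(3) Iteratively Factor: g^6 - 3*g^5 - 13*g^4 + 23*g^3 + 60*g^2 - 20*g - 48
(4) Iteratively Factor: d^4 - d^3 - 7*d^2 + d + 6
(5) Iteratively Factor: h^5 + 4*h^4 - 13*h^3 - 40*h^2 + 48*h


(1) = (s)*(s^2 - 4*s + 3) = s*(s - 3)*(s - 1)
(2) = (w + 1)*(w^2 - 8*w + 15) = (w - 3)*(w + 1)*(w - 5)
(3) = (g - 4)*(g^5 + g^4 - 9*g^3 - 13*g^2 + 8*g + 12) = (g - 4)*(g + 2)*(g^4 - g^3 - 7*g^2 + g + 6) = (g - 4)*(g - 3)*(g + 2)*(g^3 + 2*g^2 - g - 2) = (g - 4)*(g - 3)*(g + 2)^2*(g^2 - 1) = (g - 4)*(g - 3)*(g + 1)*(g + 2)^2*(g - 1)
(4) = (d + 2)*(d^3 - 3*d^2 - d + 3) = (d - 1)*(d + 2)*(d^2 - 2*d - 3) = (d - 3)*(d - 1)*(d + 2)*(d + 1)
(5) = (h)*(h^4 + 4*h^3 - 13*h^2 - 40*h + 48) = h*(h + 4)*(h^3 - 13*h + 12) = h*(h - 1)*(h + 4)*(h^2 + h - 12) = h*(h - 1)*(h + 4)^2*(h - 3)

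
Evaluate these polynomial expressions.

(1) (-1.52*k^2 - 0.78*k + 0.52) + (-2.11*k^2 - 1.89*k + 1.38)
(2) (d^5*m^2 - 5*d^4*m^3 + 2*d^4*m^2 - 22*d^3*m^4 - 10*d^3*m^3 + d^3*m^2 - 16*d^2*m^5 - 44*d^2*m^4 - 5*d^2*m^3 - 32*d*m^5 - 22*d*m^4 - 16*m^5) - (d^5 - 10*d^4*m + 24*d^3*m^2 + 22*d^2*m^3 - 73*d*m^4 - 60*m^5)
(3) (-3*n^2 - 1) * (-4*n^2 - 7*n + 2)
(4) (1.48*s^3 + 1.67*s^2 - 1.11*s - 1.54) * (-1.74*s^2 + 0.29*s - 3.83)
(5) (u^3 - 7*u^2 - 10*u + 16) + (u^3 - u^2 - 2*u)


(1) = -3.63*k^2 - 2.67*k + 1.9
(2) = d^5*m^2 - d^5 - 5*d^4*m^3 + 2*d^4*m^2 + 10*d^4*m - 22*d^3*m^4 - 10*d^3*m^3 - 23*d^3*m^2 - 16*d^2*m^5 - 44*d^2*m^4 - 27*d^2*m^3 - 32*d*m^5 + 51*d*m^4 + 44*m^5
(3) = 12*n^4 + 21*n^3 - 2*n^2 + 7*n - 2
(4) = -2.5752*s^5 - 2.4766*s^4 - 3.2527*s^3 - 4.0384*s^2 + 3.8047*s + 5.8982
(5) = 2*u^3 - 8*u^2 - 12*u + 16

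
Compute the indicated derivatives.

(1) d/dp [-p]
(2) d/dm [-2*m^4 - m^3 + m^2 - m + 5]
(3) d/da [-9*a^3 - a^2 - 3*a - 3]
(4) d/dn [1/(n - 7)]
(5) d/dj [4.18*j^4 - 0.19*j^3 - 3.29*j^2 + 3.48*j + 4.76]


(1) = -1
(2) = -8*m^3 - 3*m^2 + 2*m - 1
(3) = -27*a^2 - 2*a - 3
(4) = -1/(n - 7)^2
(5) = 16.72*j^3 - 0.57*j^2 - 6.58*j + 3.48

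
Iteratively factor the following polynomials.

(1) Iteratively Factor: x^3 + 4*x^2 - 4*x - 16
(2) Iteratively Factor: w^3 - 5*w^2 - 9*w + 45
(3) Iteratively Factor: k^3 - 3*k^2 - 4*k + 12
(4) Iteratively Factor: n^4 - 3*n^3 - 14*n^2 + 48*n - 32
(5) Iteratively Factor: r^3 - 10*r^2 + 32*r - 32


(1) = (x + 4)*(x^2 - 4) = (x + 2)*(x + 4)*(x - 2)
(2) = (w - 5)*(w^2 - 9) = (w - 5)*(w - 3)*(w + 3)
(3) = (k + 2)*(k^2 - 5*k + 6) = (k - 2)*(k + 2)*(k - 3)
(4) = (n - 2)*(n^3 - n^2 - 16*n + 16) = (n - 2)*(n - 1)*(n^2 - 16) = (n - 4)*(n - 2)*(n - 1)*(n + 4)
(5) = (r - 2)*(r^2 - 8*r + 16) = (r - 4)*(r - 2)*(r - 4)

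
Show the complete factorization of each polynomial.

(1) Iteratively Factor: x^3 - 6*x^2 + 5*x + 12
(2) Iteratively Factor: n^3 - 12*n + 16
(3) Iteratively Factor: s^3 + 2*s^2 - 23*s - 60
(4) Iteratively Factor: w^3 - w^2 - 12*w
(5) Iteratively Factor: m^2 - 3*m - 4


(1) = (x - 4)*(x^2 - 2*x - 3) = (x - 4)*(x + 1)*(x - 3)
(2) = (n - 2)*(n^2 + 2*n - 8) = (n - 2)^2*(n + 4)
(3) = (s + 3)*(s^2 - s - 20) = (s + 3)*(s + 4)*(s - 5)
(4) = (w - 4)*(w^2 + 3*w) = w*(w - 4)*(w + 3)
(5) = (m - 4)*(m + 1)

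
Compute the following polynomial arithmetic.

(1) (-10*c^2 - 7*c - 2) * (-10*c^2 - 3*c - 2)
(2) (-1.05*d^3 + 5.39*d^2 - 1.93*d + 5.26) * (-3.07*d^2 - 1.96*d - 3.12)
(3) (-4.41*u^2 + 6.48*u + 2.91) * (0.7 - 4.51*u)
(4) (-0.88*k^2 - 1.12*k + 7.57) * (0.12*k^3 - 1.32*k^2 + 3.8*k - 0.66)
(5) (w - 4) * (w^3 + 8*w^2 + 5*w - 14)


(1) = 100*c^4 + 100*c^3 + 61*c^2 + 20*c + 4
(2) = 3.2235*d^5 - 14.4893*d^4 - 1.3633*d^3 - 29.1822*d^2 - 4.288*d - 16.4112
(3) = 19.8891*u^3 - 32.3118*u^2 - 8.5881*u + 2.037
(4) = -0.1056*k^5 + 1.0272*k^4 - 0.9572*k^3 - 13.6676*k^2 + 29.5052*k - 4.9962
(5) = w^4 + 4*w^3 - 27*w^2 - 34*w + 56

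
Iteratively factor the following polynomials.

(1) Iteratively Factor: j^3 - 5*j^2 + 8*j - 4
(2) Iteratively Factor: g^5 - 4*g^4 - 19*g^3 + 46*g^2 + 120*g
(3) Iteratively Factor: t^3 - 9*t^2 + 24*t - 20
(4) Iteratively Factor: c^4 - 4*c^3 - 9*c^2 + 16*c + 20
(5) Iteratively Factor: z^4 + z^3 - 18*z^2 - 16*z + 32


(1) = (j - 2)*(j^2 - 3*j + 2) = (j - 2)*(j - 1)*(j - 2)
(2) = (g + 2)*(g^4 - 6*g^3 - 7*g^2 + 60*g) = (g + 2)*(g + 3)*(g^3 - 9*g^2 + 20*g) = (g - 4)*(g + 2)*(g + 3)*(g^2 - 5*g) = (g - 5)*(g - 4)*(g + 2)*(g + 3)*(g)
(3) = (t - 5)*(t^2 - 4*t + 4) = (t - 5)*(t - 2)*(t - 2)
(4) = (c - 2)*(c^3 - 2*c^2 - 13*c - 10) = (c - 2)*(c + 1)*(c^2 - 3*c - 10) = (c - 5)*(c - 2)*(c + 1)*(c + 2)
(5) = (z + 4)*(z^3 - 3*z^2 - 6*z + 8) = (z - 1)*(z + 4)*(z^2 - 2*z - 8) = (z - 1)*(z + 2)*(z + 4)*(z - 4)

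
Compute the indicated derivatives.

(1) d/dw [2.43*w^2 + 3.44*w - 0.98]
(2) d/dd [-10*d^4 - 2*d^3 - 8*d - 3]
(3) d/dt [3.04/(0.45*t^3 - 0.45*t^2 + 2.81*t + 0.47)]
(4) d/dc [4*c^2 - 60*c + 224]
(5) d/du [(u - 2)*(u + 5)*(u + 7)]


(1) = 4.86*w + 3.44
(2) = -40*d^3 - 6*d^2 - 8
(3) = (-4.104*t^2 + 2.736*t - 8.5424)/(0.45*t^3 - 0.45*t^2 + 2.81*t + 0.47)^2
(4) = 8*c - 60
(5) = 3*u^2 + 20*u + 11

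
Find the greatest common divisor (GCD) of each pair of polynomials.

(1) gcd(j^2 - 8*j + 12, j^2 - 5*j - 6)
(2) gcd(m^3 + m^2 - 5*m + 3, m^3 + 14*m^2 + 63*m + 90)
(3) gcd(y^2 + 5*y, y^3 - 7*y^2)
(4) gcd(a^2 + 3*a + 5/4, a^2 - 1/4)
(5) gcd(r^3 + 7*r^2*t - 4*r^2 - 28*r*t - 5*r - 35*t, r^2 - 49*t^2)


(1) = j - 6
(2) = m + 3
(3) = y
(4) = gcd((a + 1/2)*(a + 5/2), (a - 1/2)*(a + 1/2)) = a + 1/2
(5) = r + 7*t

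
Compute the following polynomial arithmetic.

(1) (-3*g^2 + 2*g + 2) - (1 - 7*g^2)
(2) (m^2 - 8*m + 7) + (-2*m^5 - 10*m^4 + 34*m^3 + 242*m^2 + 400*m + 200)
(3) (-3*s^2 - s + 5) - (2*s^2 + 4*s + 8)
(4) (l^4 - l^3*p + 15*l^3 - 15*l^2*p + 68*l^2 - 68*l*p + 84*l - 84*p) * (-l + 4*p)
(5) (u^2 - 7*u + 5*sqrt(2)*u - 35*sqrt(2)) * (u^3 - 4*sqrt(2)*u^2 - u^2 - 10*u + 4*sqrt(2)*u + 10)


(1) = 4*g^2 + 2*g + 1
(2) = -2*m^5 - 10*m^4 + 34*m^3 + 243*m^2 + 392*m + 207
(3) = -5*s^2 - 5*s - 3
(4) = -l^5 + 5*l^4*p - 15*l^4 - 4*l^3*p^2 + 75*l^3*p - 68*l^3 - 60*l^2*p^2 + 340*l^2*p - 84*l^2 - 272*l*p^2 + 420*l*p - 336*p^2
(5) = u^5 - 8*u^4 + sqrt(2)*u^4 - 43*u^3 - 8*sqrt(2)*u^3 - 43*sqrt(2)*u^2 + 400*u^2 - 350*u + 400*sqrt(2)*u - 350*sqrt(2)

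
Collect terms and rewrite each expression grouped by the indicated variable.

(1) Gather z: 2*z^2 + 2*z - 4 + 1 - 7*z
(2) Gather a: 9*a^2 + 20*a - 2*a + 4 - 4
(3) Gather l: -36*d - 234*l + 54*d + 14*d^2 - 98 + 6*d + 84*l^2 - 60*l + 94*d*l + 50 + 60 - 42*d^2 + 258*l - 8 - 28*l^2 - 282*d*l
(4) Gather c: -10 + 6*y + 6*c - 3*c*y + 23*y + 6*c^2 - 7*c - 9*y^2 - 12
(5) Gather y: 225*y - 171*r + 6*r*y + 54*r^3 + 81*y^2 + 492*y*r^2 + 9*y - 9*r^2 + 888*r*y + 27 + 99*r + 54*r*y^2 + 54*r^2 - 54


(1) = 2*z^2 - 5*z - 3
(2) = 9*a^2 + 18*a
(3) = -28*d^2 + 24*d + 56*l^2 + l*(-188*d - 36) + 4
(4) = 6*c^2 + c*(-3*y - 1) - 9*y^2 + 29*y - 22
(5) = 54*r^3 + 45*r^2 - 72*r + y^2*(54*r + 81) + y*(492*r^2 + 894*r + 234) - 27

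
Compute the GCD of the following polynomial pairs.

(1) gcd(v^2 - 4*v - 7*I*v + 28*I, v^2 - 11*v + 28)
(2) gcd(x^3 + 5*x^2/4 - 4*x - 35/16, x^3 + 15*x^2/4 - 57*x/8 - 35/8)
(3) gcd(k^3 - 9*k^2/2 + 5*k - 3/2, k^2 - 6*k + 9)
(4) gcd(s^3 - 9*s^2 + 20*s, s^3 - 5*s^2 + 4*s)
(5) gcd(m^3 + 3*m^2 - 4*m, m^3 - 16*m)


(1) = v - 4
(2) = x^2 - 5*x/4 - 7/8
(3) = k - 3
(4) = gcd(s*(s - 5)*(s - 4), s*(s - 4)*(s - 1)) = s^2 - 4*s
(5) = gcd(m*(m - 1)*(m + 4), m*(m - 4)*(m + 4)) = m^2 + 4*m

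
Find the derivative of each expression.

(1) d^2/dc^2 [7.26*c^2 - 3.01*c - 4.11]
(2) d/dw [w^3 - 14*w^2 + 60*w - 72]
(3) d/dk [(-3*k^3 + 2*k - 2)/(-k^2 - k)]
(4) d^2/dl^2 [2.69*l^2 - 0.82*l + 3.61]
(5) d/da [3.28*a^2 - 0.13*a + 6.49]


(1) = 14.5200000000000
(2) = 3*w^2 - 28*w + 60
(3) = (3*k^4 + 6*k^3 + 2*k^2 - 4*k - 2)/(k^2*(k^2 + 2*k + 1))
(4) = 5.38000000000000
(5) = 6.56*a - 0.13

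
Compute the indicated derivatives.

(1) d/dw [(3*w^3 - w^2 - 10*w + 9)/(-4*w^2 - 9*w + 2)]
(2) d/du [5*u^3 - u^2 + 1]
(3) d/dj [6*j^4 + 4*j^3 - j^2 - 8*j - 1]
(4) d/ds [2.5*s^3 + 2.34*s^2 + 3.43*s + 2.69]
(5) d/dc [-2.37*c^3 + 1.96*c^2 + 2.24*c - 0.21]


(1) = (-12*w^4 - 54*w^3 - 13*w^2 + 68*w + 61)/(16*w^4 + 72*w^3 + 65*w^2 - 36*w + 4)
(2) = u*(15*u - 2)
(3) = 24*j^3 + 12*j^2 - 2*j - 8
(4) = 7.5*s^2 + 4.68*s + 3.43
(5) = -7.11*c^2 + 3.92*c + 2.24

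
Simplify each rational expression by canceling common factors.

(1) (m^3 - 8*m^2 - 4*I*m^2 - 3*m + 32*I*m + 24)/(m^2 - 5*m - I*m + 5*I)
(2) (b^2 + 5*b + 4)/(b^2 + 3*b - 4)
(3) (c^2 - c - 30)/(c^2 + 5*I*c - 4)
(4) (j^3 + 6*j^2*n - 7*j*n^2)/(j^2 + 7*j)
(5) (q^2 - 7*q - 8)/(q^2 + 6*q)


(1) = (m^2 + m*(-8 - 3*I) + 24*I)/(m - 5)
(2) = (b + 1)/(b - 1)
(3) = (c^2 - c - 30)/(c^2 + 5*I*c - 4)
(4) = (j^2 + 6*j*n - 7*n^2)/(j + 7)
(5) = (q^2 - 7*q - 8)/(q^2 + 6*q)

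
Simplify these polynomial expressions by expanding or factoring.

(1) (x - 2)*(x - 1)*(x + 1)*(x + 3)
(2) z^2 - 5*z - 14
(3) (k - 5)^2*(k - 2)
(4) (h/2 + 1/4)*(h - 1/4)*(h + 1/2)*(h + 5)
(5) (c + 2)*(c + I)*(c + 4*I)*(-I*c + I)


(1) = x^4 + x^3 - 7*x^2 - x + 6
(2) = (z - 7)*(z + 2)
(3) = k^3 - 12*k^2 + 45*k - 50
(4) = h^4/2 + 23*h^3/8 + 15*h^2/8 - h/32 - 5/32
(5) = -I*c^4 + 5*c^3 - I*c^3 + 5*c^2 + 6*I*c^2 - 10*c + 4*I*c - 8*I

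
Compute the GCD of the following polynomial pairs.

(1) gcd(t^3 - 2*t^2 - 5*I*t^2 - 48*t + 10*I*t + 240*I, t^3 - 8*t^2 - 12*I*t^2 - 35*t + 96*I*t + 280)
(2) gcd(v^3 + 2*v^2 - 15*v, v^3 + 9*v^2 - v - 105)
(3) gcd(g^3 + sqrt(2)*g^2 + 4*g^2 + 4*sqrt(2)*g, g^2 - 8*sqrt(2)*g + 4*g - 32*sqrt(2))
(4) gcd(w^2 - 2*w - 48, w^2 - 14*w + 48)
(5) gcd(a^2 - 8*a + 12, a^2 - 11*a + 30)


(1) = gcd((t - 8)*(t + 6)*(t - 5*I), (t - 8)*(t - 7*I)*(t - 5*I)) = t^2 + t*(-8 - 5*I) + 40*I
(2) = v^2 + 2*v - 15
(3) = gcd(g*(g + 4)*(g + sqrt(2)), (g + 4)*(g - 8*sqrt(2))) = g + 4
(4) = w - 8
(5) = gcd((a - 6)*(a - 2), (a - 6)*(a - 5)) = a - 6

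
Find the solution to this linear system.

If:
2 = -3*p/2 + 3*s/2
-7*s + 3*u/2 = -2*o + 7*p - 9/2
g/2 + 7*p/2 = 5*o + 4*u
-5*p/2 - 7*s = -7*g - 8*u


Then:
g = 4301/5178 - 2035*u/1726
o = -3233*u/3452 - 1825/10356
p = -23*u/863 - 959/2589
s = 831/863 - 23*u/863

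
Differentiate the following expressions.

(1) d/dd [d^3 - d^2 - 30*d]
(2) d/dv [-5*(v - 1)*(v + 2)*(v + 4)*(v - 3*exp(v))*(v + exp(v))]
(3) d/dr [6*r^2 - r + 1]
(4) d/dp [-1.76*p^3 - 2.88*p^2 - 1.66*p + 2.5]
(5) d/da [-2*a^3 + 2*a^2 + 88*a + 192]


(1) = 3*d^2 - 2*d - 30
(2) = 10*v^4*exp(v) - 25*v^4 + 30*v^3*exp(2*v) + 90*v^3*exp(v) - 100*v^3 + 195*v^2*exp(2*v) + 170*v^2*exp(v) - 30*v^2 + 210*v*exp(2*v) - 40*v*exp(v) + 80*v - 210*exp(2*v) - 80*exp(v)
(3) = 12*r - 1
(4) = -5.28*p^2 - 5.76*p - 1.66
(5) = -6*a^2 + 4*a + 88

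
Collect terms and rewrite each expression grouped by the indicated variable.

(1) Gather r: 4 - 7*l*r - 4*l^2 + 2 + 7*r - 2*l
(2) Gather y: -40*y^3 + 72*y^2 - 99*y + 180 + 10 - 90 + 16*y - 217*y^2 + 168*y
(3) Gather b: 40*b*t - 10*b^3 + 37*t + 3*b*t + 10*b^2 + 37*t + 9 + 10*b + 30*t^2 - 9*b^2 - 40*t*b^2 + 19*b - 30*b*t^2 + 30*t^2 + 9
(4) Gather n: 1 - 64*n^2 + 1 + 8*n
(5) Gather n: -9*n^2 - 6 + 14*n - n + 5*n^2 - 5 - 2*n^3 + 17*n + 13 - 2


(1) = -4*l^2 - 2*l + r*(7 - 7*l) + 6
(2) = -40*y^3 - 145*y^2 + 85*y + 100
(3) = -10*b^3 + b^2*(1 - 40*t) + b*(-30*t^2 + 43*t + 29) + 60*t^2 + 74*t + 18
(4) = -64*n^2 + 8*n + 2
(5) = -2*n^3 - 4*n^2 + 30*n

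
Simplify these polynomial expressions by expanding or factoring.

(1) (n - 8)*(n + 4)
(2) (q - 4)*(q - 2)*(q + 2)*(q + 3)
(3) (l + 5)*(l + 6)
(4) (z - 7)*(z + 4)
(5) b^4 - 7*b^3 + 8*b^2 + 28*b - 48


(1) = n^2 - 4*n - 32
(2) = q^4 - q^3 - 16*q^2 + 4*q + 48
(3) = l^2 + 11*l + 30
(4) = z^2 - 3*z - 28
(5) = (b - 4)*(b - 3)*(b - 2)*(b + 2)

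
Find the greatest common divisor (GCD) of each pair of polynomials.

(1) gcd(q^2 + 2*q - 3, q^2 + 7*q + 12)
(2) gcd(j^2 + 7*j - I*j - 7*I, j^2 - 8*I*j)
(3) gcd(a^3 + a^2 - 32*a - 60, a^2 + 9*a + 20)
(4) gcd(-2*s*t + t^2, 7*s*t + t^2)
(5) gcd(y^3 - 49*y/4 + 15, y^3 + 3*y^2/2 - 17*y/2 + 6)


(1) = q + 3
(2) = 1
(3) = a + 5
(4) = t
(5) = y^2 + 5*y/2 - 6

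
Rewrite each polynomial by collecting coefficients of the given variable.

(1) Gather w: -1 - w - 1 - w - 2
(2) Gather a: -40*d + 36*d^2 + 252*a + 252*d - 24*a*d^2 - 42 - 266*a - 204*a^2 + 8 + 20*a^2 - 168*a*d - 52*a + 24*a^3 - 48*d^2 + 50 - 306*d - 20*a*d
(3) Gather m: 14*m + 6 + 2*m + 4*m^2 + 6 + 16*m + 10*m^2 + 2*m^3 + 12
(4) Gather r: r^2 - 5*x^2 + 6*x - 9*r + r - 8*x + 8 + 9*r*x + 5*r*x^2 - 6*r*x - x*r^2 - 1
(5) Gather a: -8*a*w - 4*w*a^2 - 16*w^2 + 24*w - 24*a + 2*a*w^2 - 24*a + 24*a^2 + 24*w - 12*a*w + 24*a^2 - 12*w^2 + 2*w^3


(1) = -2*w - 4
(2) = 24*a^3 - 184*a^2 + a*(-24*d^2 - 188*d - 66) - 12*d^2 - 94*d + 16
(3) = 2*m^3 + 14*m^2 + 32*m + 24
(4) = r^2*(1 - x) + r*(5*x^2 + 3*x - 8) - 5*x^2 - 2*x + 7
(5) = a^2*(48 - 4*w) + a*(2*w^2 - 20*w - 48) + 2*w^3 - 28*w^2 + 48*w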